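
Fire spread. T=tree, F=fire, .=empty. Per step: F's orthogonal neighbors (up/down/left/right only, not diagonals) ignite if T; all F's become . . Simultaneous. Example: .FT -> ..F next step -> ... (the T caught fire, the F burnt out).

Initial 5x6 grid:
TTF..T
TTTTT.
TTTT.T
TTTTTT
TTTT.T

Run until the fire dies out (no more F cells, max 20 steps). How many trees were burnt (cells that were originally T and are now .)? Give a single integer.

Answer: 23

Derivation:
Step 1: +2 fires, +1 burnt (F count now 2)
Step 2: +4 fires, +2 burnt (F count now 4)
Step 3: +5 fires, +4 burnt (F count now 5)
Step 4: +4 fires, +5 burnt (F count now 4)
Step 5: +4 fires, +4 burnt (F count now 4)
Step 6: +2 fires, +4 burnt (F count now 2)
Step 7: +2 fires, +2 burnt (F count now 2)
Step 8: +0 fires, +2 burnt (F count now 0)
Fire out after step 8
Initially T: 24, now '.': 29
Total burnt (originally-T cells now '.'): 23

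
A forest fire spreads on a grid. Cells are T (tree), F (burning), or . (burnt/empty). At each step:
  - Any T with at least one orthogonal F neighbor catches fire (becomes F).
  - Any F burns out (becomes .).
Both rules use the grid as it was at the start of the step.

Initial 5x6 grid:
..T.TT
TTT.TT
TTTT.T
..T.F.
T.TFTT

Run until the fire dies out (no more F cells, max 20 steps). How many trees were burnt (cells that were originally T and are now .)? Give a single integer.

Answer: 12

Derivation:
Step 1: +2 fires, +2 burnt (F count now 2)
Step 2: +2 fires, +2 burnt (F count now 2)
Step 3: +1 fires, +2 burnt (F count now 1)
Step 4: +3 fires, +1 burnt (F count now 3)
Step 5: +3 fires, +3 burnt (F count now 3)
Step 6: +1 fires, +3 burnt (F count now 1)
Step 7: +0 fires, +1 burnt (F count now 0)
Fire out after step 7
Initially T: 18, now '.': 24
Total burnt (originally-T cells now '.'): 12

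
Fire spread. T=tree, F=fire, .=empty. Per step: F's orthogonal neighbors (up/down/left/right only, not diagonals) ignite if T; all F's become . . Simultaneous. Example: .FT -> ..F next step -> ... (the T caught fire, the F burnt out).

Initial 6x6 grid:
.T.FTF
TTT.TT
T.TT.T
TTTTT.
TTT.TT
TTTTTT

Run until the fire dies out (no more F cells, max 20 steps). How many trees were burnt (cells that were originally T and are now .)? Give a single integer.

Answer: 4

Derivation:
Step 1: +2 fires, +2 burnt (F count now 2)
Step 2: +2 fires, +2 burnt (F count now 2)
Step 3: +0 fires, +2 burnt (F count now 0)
Fire out after step 3
Initially T: 27, now '.': 13
Total burnt (originally-T cells now '.'): 4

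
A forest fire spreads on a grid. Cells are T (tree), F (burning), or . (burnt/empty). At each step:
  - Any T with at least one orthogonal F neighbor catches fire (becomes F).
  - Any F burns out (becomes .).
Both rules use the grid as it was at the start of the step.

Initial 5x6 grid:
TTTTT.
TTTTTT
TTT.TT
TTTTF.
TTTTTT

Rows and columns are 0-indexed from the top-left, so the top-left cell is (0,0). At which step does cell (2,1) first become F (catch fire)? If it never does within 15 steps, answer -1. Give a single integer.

Step 1: cell (2,1)='T' (+3 fires, +1 burnt)
Step 2: cell (2,1)='T' (+5 fires, +3 burnt)
Step 3: cell (2,1)='T' (+6 fires, +5 burnt)
Step 4: cell (2,1)='F' (+5 fires, +6 burnt)
  -> target ignites at step 4
Step 5: cell (2,1)='.' (+4 fires, +5 burnt)
Step 6: cell (2,1)='.' (+2 fires, +4 burnt)
Step 7: cell (2,1)='.' (+1 fires, +2 burnt)
Step 8: cell (2,1)='.' (+0 fires, +1 burnt)
  fire out at step 8

4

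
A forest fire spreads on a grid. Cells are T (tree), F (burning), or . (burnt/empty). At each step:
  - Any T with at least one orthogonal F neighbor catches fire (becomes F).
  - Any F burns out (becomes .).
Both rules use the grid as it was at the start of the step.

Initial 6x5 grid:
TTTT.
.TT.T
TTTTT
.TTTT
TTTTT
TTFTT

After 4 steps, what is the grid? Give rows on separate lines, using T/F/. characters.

Step 1: 3 trees catch fire, 1 burn out
  TTTT.
  .TT.T
  TTTTT
  .TTTT
  TTFTT
  TF.FT
Step 2: 5 trees catch fire, 3 burn out
  TTTT.
  .TT.T
  TTTTT
  .TFTT
  TF.FT
  F...F
Step 3: 5 trees catch fire, 5 burn out
  TTTT.
  .TT.T
  TTFTT
  .F.FT
  F...F
  .....
Step 4: 4 trees catch fire, 5 burn out
  TTTT.
  .TF.T
  TF.FT
  ....F
  .....
  .....

TTTT.
.TF.T
TF.FT
....F
.....
.....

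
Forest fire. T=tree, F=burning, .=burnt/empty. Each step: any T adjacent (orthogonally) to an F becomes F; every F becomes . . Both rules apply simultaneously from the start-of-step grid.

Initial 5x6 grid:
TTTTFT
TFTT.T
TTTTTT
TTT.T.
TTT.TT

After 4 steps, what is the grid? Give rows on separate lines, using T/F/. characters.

Step 1: 6 trees catch fire, 2 burn out
  TFTF.F
  F.FT.T
  TFTTTT
  TTT.T.
  TTT.TT
Step 2: 7 trees catch fire, 6 burn out
  F.F...
  ...F.F
  F.FTTT
  TFT.T.
  TTT.TT
Step 3: 5 trees catch fire, 7 burn out
  ......
  ......
  ...FTF
  F.F.T.
  TFT.TT
Step 4: 3 trees catch fire, 5 burn out
  ......
  ......
  ....F.
  ....T.
  F.F.TT

......
......
....F.
....T.
F.F.TT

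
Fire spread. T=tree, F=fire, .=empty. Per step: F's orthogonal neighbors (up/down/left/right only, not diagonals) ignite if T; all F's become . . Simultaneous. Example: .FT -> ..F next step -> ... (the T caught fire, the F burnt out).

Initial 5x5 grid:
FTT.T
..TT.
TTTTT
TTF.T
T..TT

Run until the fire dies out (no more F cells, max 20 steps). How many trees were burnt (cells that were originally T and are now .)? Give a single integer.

Step 1: +3 fires, +2 burnt (F count now 3)
Step 2: +5 fires, +3 burnt (F count now 5)
Step 3: +4 fires, +5 burnt (F count now 4)
Step 4: +1 fires, +4 burnt (F count now 1)
Step 5: +1 fires, +1 burnt (F count now 1)
Step 6: +1 fires, +1 burnt (F count now 1)
Step 7: +0 fires, +1 burnt (F count now 0)
Fire out after step 7
Initially T: 16, now '.': 24
Total burnt (originally-T cells now '.'): 15

Answer: 15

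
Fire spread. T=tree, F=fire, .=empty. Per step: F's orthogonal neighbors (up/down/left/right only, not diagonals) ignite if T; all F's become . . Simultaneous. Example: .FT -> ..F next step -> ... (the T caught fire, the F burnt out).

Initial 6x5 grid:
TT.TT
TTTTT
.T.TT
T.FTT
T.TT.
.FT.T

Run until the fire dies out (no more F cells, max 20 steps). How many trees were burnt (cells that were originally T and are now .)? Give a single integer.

Answer: 17

Derivation:
Step 1: +3 fires, +2 burnt (F count now 3)
Step 2: +3 fires, +3 burnt (F count now 3)
Step 3: +2 fires, +3 burnt (F count now 2)
Step 4: +3 fires, +2 burnt (F count now 3)
Step 5: +2 fires, +3 burnt (F count now 2)
Step 6: +3 fires, +2 burnt (F count now 3)
Step 7: +1 fires, +3 burnt (F count now 1)
Step 8: +0 fires, +1 burnt (F count now 0)
Fire out after step 8
Initially T: 20, now '.': 27
Total burnt (originally-T cells now '.'): 17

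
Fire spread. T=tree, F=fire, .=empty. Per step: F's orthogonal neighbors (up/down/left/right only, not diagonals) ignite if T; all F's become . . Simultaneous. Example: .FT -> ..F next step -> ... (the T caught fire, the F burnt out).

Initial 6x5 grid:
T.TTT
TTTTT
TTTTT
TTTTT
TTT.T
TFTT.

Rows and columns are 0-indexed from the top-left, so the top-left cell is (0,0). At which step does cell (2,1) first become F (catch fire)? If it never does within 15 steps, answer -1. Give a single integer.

Step 1: cell (2,1)='T' (+3 fires, +1 burnt)
Step 2: cell (2,1)='T' (+4 fires, +3 burnt)
Step 3: cell (2,1)='F' (+3 fires, +4 burnt)
  -> target ignites at step 3
Step 4: cell (2,1)='.' (+4 fires, +3 burnt)
Step 5: cell (2,1)='.' (+4 fires, +4 burnt)
Step 6: cell (2,1)='.' (+5 fires, +4 burnt)
Step 7: cell (2,1)='.' (+2 fires, +5 burnt)
Step 8: cell (2,1)='.' (+1 fires, +2 burnt)
Step 9: cell (2,1)='.' (+0 fires, +1 burnt)
  fire out at step 9

3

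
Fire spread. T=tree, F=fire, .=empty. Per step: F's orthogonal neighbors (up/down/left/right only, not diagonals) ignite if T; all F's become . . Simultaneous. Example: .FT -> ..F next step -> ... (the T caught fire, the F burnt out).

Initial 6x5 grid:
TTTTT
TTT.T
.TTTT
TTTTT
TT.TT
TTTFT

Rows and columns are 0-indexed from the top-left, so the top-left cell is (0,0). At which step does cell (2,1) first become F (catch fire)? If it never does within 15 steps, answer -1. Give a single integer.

Step 1: cell (2,1)='T' (+3 fires, +1 burnt)
Step 2: cell (2,1)='T' (+3 fires, +3 burnt)
Step 3: cell (2,1)='T' (+5 fires, +3 burnt)
Step 4: cell (2,1)='T' (+4 fires, +5 burnt)
Step 5: cell (2,1)='F' (+4 fires, +4 burnt)
  -> target ignites at step 5
Step 6: cell (2,1)='.' (+3 fires, +4 burnt)
Step 7: cell (2,1)='.' (+3 fires, +3 burnt)
Step 8: cell (2,1)='.' (+1 fires, +3 burnt)
Step 9: cell (2,1)='.' (+0 fires, +1 burnt)
  fire out at step 9

5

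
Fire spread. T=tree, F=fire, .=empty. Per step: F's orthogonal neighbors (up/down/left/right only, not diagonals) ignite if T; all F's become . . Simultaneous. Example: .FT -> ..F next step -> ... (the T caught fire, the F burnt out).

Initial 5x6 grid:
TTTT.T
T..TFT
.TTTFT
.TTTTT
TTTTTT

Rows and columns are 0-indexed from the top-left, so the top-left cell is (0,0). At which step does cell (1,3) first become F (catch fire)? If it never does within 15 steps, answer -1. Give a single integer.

Step 1: cell (1,3)='F' (+5 fires, +2 burnt)
  -> target ignites at step 1
Step 2: cell (1,3)='.' (+6 fires, +5 burnt)
Step 3: cell (1,3)='.' (+5 fires, +6 burnt)
Step 4: cell (1,3)='.' (+3 fires, +5 burnt)
Step 5: cell (1,3)='.' (+2 fires, +3 burnt)
Step 6: cell (1,3)='.' (+2 fires, +2 burnt)
Step 7: cell (1,3)='.' (+0 fires, +2 burnt)
  fire out at step 7

1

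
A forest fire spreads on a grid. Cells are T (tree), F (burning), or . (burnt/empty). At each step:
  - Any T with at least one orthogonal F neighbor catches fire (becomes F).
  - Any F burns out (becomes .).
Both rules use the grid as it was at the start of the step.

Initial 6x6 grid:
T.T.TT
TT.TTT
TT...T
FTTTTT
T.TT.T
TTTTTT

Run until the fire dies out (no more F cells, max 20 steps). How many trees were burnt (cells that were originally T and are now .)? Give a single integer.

Answer: 26

Derivation:
Step 1: +3 fires, +1 burnt (F count now 3)
Step 2: +4 fires, +3 burnt (F count now 4)
Step 3: +5 fires, +4 burnt (F count now 5)
Step 4: +3 fires, +5 burnt (F count now 3)
Step 5: +2 fires, +3 burnt (F count now 2)
Step 6: +3 fires, +2 burnt (F count now 3)
Step 7: +2 fires, +3 burnt (F count now 2)
Step 8: +2 fires, +2 burnt (F count now 2)
Step 9: +2 fires, +2 burnt (F count now 2)
Step 10: +0 fires, +2 burnt (F count now 0)
Fire out after step 10
Initially T: 27, now '.': 35
Total burnt (originally-T cells now '.'): 26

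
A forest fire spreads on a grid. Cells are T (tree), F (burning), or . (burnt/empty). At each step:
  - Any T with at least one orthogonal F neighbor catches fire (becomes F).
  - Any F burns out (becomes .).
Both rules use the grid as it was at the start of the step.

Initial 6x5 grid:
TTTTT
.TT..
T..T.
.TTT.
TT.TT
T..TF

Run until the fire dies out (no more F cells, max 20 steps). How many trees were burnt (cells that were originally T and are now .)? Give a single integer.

Answer: 10

Derivation:
Step 1: +2 fires, +1 burnt (F count now 2)
Step 2: +1 fires, +2 burnt (F count now 1)
Step 3: +1 fires, +1 burnt (F count now 1)
Step 4: +2 fires, +1 burnt (F count now 2)
Step 5: +1 fires, +2 burnt (F count now 1)
Step 6: +1 fires, +1 burnt (F count now 1)
Step 7: +1 fires, +1 burnt (F count now 1)
Step 8: +1 fires, +1 burnt (F count now 1)
Step 9: +0 fires, +1 burnt (F count now 0)
Fire out after step 9
Initially T: 18, now '.': 22
Total burnt (originally-T cells now '.'): 10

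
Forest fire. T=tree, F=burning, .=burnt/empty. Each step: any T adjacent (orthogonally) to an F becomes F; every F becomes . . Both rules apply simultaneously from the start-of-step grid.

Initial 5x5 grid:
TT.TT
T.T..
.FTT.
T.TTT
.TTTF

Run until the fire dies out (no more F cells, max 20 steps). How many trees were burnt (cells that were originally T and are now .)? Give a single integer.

Step 1: +3 fires, +2 burnt (F count now 3)
Step 2: +5 fires, +3 burnt (F count now 5)
Step 3: +1 fires, +5 burnt (F count now 1)
Step 4: +0 fires, +1 burnt (F count now 0)
Fire out after step 4
Initially T: 15, now '.': 19
Total burnt (originally-T cells now '.'): 9

Answer: 9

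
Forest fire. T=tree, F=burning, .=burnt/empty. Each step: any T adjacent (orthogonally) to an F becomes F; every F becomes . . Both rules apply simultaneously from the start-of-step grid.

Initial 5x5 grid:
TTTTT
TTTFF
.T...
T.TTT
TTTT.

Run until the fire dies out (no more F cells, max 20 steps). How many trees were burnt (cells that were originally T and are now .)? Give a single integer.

Step 1: +3 fires, +2 burnt (F count now 3)
Step 2: +2 fires, +3 burnt (F count now 2)
Step 3: +3 fires, +2 burnt (F count now 3)
Step 4: +1 fires, +3 burnt (F count now 1)
Step 5: +0 fires, +1 burnt (F count now 0)
Fire out after step 5
Initially T: 17, now '.': 17
Total burnt (originally-T cells now '.'): 9

Answer: 9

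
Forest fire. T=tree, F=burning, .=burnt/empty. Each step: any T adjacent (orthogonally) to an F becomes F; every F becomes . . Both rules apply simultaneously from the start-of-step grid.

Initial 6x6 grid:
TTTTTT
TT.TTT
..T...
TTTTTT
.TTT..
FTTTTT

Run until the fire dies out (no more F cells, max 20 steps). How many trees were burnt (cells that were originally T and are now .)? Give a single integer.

Step 1: +1 fires, +1 burnt (F count now 1)
Step 2: +2 fires, +1 burnt (F count now 2)
Step 3: +3 fires, +2 burnt (F count now 3)
Step 4: +4 fires, +3 burnt (F count now 4)
Step 5: +3 fires, +4 burnt (F count now 3)
Step 6: +1 fires, +3 burnt (F count now 1)
Step 7: +1 fires, +1 burnt (F count now 1)
Step 8: +0 fires, +1 burnt (F count now 0)
Fire out after step 8
Initially T: 26, now '.': 25
Total burnt (originally-T cells now '.'): 15

Answer: 15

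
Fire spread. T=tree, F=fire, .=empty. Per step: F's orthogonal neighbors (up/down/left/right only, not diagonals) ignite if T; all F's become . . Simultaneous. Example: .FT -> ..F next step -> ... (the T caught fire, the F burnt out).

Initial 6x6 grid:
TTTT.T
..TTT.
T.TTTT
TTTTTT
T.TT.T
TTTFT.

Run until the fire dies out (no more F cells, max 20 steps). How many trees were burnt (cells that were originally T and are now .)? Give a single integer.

Step 1: +3 fires, +1 burnt (F count now 3)
Step 2: +3 fires, +3 burnt (F count now 3)
Step 3: +4 fires, +3 burnt (F count now 4)
Step 4: +6 fires, +4 burnt (F count now 6)
Step 5: +6 fires, +6 burnt (F count now 6)
Step 6: +2 fires, +6 burnt (F count now 2)
Step 7: +1 fires, +2 burnt (F count now 1)
Step 8: +1 fires, +1 burnt (F count now 1)
Step 9: +0 fires, +1 burnt (F count now 0)
Fire out after step 9
Initially T: 27, now '.': 35
Total burnt (originally-T cells now '.'): 26

Answer: 26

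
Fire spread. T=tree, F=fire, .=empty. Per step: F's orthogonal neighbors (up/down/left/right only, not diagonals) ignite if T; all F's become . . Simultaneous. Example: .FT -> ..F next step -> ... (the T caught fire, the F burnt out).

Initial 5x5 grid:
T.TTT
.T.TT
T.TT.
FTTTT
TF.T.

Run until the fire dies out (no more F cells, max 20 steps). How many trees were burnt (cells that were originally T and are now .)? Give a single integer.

Answer: 14

Derivation:
Step 1: +3 fires, +2 burnt (F count now 3)
Step 2: +1 fires, +3 burnt (F count now 1)
Step 3: +2 fires, +1 burnt (F count now 2)
Step 4: +3 fires, +2 burnt (F count now 3)
Step 5: +1 fires, +3 burnt (F count now 1)
Step 6: +2 fires, +1 burnt (F count now 2)
Step 7: +2 fires, +2 burnt (F count now 2)
Step 8: +0 fires, +2 burnt (F count now 0)
Fire out after step 8
Initially T: 16, now '.': 23
Total burnt (originally-T cells now '.'): 14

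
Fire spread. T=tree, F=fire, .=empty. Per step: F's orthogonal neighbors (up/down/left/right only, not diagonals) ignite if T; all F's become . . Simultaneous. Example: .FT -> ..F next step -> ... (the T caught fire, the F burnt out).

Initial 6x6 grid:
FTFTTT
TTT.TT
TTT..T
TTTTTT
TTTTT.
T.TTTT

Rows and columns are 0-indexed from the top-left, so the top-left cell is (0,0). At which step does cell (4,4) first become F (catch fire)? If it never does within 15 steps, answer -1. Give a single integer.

Step 1: cell (4,4)='T' (+4 fires, +2 burnt)
Step 2: cell (4,4)='T' (+4 fires, +4 burnt)
Step 3: cell (4,4)='T' (+5 fires, +4 burnt)
Step 4: cell (4,4)='T' (+5 fires, +5 burnt)
Step 5: cell (4,4)='T' (+6 fires, +5 burnt)
Step 6: cell (4,4)='F' (+3 fires, +6 burnt)
  -> target ignites at step 6
Step 7: cell (4,4)='.' (+1 fires, +3 burnt)
Step 8: cell (4,4)='.' (+1 fires, +1 burnt)
Step 9: cell (4,4)='.' (+0 fires, +1 burnt)
  fire out at step 9

6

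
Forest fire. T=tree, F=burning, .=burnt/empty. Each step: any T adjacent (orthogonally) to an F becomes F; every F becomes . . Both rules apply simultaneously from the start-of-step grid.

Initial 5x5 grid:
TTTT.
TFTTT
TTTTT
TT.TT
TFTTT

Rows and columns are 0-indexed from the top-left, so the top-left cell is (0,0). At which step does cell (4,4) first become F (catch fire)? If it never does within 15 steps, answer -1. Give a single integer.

Step 1: cell (4,4)='T' (+7 fires, +2 burnt)
Step 2: cell (4,4)='T' (+7 fires, +7 burnt)
Step 3: cell (4,4)='F' (+5 fires, +7 burnt)
  -> target ignites at step 3
Step 4: cell (4,4)='.' (+2 fires, +5 burnt)
Step 5: cell (4,4)='.' (+0 fires, +2 burnt)
  fire out at step 5

3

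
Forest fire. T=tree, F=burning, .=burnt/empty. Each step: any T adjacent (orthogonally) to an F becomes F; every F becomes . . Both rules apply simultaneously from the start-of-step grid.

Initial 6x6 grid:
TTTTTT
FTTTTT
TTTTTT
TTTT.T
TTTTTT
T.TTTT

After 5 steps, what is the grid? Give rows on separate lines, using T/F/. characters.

Step 1: 3 trees catch fire, 1 burn out
  FTTTTT
  .FTTTT
  FTTTTT
  TTTT.T
  TTTTTT
  T.TTTT
Step 2: 4 trees catch fire, 3 burn out
  .FTTTT
  ..FTTT
  .FTTTT
  FTTT.T
  TTTTTT
  T.TTTT
Step 3: 5 trees catch fire, 4 burn out
  ..FTTT
  ...FTT
  ..FTTT
  .FTT.T
  FTTTTT
  T.TTTT
Step 4: 6 trees catch fire, 5 burn out
  ...FTT
  ....FT
  ...FTT
  ..FT.T
  .FTTTT
  F.TTTT
Step 5: 5 trees catch fire, 6 burn out
  ....FT
  .....F
  ....FT
  ...F.T
  ..FTTT
  ..TTTT

....FT
.....F
....FT
...F.T
..FTTT
..TTTT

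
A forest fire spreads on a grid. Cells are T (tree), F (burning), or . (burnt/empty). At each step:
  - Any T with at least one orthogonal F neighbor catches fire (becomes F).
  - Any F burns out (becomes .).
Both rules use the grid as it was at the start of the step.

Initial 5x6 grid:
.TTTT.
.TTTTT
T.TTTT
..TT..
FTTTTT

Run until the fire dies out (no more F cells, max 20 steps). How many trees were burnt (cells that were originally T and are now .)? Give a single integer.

Answer: 20

Derivation:
Step 1: +1 fires, +1 burnt (F count now 1)
Step 2: +1 fires, +1 burnt (F count now 1)
Step 3: +2 fires, +1 burnt (F count now 2)
Step 4: +3 fires, +2 burnt (F count now 3)
Step 5: +3 fires, +3 burnt (F count now 3)
Step 6: +4 fires, +3 burnt (F count now 4)
Step 7: +4 fires, +4 burnt (F count now 4)
Step 8: +2 fires, +4 burnt (F count now 2)
Step 9: +0 fires, +2 burnt (F count now 0)
Fire out after step 9
Initially T: 21, now '.': 29
Total burnt (originally-T cells now '.'): 20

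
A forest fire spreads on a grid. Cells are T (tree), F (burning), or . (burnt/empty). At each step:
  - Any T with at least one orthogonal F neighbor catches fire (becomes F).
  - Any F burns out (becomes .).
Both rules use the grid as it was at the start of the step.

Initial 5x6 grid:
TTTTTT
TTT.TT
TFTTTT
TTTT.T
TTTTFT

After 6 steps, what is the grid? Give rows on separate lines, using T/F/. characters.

Step 1: 6 trees catch fire, 2 burn out
  TTTTTT
  TFT.TT
  F.FTTT
  TFTT.T
  TTTF.F
Step 2: 10 trees catch fire, 6 burn out
  TFTTTT
  F.F.TT
  ...FTT
  F.FF.F
  TFF...
Step 3: 5 trees catch fire, 10 burn out
  F.FTTT
  ....TT
  ....FF
  ......
  F.....
Step 4: 3 trees catch fire, 5 burn out
  ...FTT
  ....FF
  ......
  ......
  ......
Step 5: 2 trees catch fire, 3 burn out
  ....FF
  ......
  ......
  ......
  ......
Step 6: 0 trees catch fire, 2 burn out
  ......
  ......
  ......
  ......
  ......

......
......
......
......
......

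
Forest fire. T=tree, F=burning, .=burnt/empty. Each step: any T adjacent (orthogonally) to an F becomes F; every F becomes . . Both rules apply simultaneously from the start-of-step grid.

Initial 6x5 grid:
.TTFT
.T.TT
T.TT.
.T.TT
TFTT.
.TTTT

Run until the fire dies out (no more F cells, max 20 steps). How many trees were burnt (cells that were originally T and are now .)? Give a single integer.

Step 1: +7 fires, +2 burnt (F count now 7)
Step 2: +5 fires, +7 burnt (F count now 5)
Step 3: +4 fires, +5 burnt (F count now 4)
Step 4: +2 fires, +4 burnt (F count now 2)
Step 5: +0 fires, +2 burnt (F count now 0)
Fire out after step 5
Initially T: 19, now '.': 29
Total burnt (originally-T cells now '.'): 18

Answer: 18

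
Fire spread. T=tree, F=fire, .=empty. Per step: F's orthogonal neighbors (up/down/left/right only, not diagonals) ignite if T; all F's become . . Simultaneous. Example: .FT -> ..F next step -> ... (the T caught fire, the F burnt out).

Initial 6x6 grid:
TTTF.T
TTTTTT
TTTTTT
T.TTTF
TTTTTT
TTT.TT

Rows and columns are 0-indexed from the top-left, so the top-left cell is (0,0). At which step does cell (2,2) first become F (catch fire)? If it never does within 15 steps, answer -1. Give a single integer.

Step 1: cell (2,2)='T' (+5 fires, +2 burnt)
Step 2: cell (2,2)='T' (+9 fires, +5 burnt)
Step 3: cell (2,2)='F' (+7 fires, +9 burnt)
  -> target ignites at step 3
Step 4: cell (2,2)='.' (+3 fires, +7 burnt)
Step 5: cell (2,2)='.' (+3 fires, +3 burnt)
Step 6: cell (2,2)='.' (+3 fires, +3 burnt)
Step 7: cell (2,2)='.' (+1 fires, +3 burnt)
Step 8: cell (2,2)='.' (+0 fires, +1 burnt)
  fire out at step 8

3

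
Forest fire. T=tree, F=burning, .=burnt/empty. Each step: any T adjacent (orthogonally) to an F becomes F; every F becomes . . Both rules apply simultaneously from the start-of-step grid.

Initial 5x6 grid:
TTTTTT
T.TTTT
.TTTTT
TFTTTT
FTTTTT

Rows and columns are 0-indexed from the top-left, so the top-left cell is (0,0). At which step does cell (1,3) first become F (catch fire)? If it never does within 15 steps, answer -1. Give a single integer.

Step 1: cell (1,3)='T' (+4 fires, +2 burnt)
Step 2: cell (1,3)='T' (+3 fires, +4 burnt)
Step 3: cell (1,3)='T' (+4 fires, +3 burnt)
Step 4: cell (1,3)='F' (+5 fires, +4 burnt)
  -> target ignites at step 4
Step 5: cell (1,3)='.' (+5 fires, +5 burnt)
Step 6: cell (1,3)='.' (+3 fires, +5 burnt)
Step 7: cell (1,3)='.' (+2 fires, +3 burnt)
Step 8: cell (1,3)='.' (+0 fires, +2 burnt)
  fire out at step 8

4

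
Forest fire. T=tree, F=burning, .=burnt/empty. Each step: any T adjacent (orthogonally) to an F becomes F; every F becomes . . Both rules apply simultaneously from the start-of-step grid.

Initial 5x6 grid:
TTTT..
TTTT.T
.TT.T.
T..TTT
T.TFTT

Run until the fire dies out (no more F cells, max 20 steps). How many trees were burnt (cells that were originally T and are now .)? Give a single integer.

Step 1: +3 fires, +1 burnt (F count now 3)
Step 2: +2 fires, +3 burnt (F count now 2)
Step 3: +2 fires, +2 burnt (F count now 2)
Step 4: +0 fires, +2 burnt (F count now 0)
Fire out after step 4
Initially T: 20, now '.': 17
Total burnt (originally-T cells now '.'): 7

Answer: 7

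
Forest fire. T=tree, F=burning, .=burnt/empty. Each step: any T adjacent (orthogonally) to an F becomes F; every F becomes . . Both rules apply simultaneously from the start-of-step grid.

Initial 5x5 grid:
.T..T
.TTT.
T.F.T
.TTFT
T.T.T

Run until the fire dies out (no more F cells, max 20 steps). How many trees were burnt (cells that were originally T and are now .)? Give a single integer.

Step 1: +3 fires, +2 burnt (F count now 3)
Step 2: +6 fires, +3 burnt (F count now 6)
Step 3: +1 fires, +6 burnt (F count now 1)
Step 4: +0 fires, +1 burnt (F count now 0)
Fire out after step 4
Initially T: 13, now '.': 22
Total burnt (originally-T cells now '.'): 10

Answer: 10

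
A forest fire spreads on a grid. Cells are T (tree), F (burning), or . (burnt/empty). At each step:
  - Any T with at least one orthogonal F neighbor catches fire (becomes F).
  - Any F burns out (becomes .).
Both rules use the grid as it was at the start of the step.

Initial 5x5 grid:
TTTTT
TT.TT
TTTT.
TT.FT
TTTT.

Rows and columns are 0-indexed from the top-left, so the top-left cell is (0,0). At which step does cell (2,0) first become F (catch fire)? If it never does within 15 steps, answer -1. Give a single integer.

Step 1: cell (2,0)='T' (+3 fires, +1 burnt)
Step 2: cell (2,0)='T' (+3 fires, +3 burnt)
Step 3: cell (2,0)='T' (+4 fires, +3 burnt)
Step 4: cell (2,0)='F' (+6 fires, +4 burnt)
  -> target ignites at step 4
Step 5: cell (2,0)='.' (+3 fires, +6 burnt)
Step 6: cell (2,0)='.' (+1 fires, +3 burnt)
Step 7: cell (2,0)='.' (+0 fires, +1 burnt)
  fire out at step 7

4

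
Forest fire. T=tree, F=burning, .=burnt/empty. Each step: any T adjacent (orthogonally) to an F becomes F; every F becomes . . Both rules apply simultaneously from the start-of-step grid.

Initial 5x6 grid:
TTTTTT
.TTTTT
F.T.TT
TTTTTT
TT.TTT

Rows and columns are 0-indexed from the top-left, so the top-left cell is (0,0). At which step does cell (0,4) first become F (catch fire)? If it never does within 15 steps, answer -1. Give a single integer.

Step 1: cell (0,4)='T' (+1 fires, +1 burnt)
Step 2: cell (0,4)='T' (+2 fires, +1 burnt)
Step 3: cell (0,4)='T' (+2 fires, +2 burnt)
Step 4: cell (0,4)='T' (+2 fires, +2 burnt)
Step 5: cell (0,4)='T' (+3 fires, +2 burnt)
Step 6: cell (0,4)='T' (+6 fires, +3 burnt)
Step 7: cell (0,4)='T' (+5 fires, +6 burnt)
Step 8: cell (0,4)='F' (+3 fires, +5 burnt)
  -> target ignites at step 8
Step 9: cell (0,4)='.' (+1 fires, +3 burnt)
Step 10: cell (0,4)='.' (+0 fires, +1 burnt)
  fire out at step 10

8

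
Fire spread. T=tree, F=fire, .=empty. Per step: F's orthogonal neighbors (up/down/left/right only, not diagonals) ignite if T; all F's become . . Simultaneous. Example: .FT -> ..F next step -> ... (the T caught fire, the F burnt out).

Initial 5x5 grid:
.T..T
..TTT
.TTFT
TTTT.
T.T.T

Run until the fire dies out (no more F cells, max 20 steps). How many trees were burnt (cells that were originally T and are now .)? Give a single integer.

Answer: 13

Derivation:
Step 1: +4 fires, +1 burnt (F count now 4)
Step 2: +4 fires, +4 burnt (F count now 4)
Step 3: +3 fires, +4 burnt (F count now 3)
Step 4: +1 fires, +3 burnt (F count now 1)
Step 5: +1 fires, +1 burnt (F count now 1)
Step 6: +0 fires, +1 burnt (F count now 0)
Fire out after step 6
Initially T: 15, now '.': 23
Total burnt (originally-T cells now '.'): 13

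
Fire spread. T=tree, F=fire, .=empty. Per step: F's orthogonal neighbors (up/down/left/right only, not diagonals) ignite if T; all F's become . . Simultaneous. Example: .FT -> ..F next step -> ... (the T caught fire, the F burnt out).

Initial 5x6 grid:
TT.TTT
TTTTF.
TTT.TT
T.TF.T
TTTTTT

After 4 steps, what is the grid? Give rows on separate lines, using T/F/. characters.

Step 1: 5 trees catch fire, 2 burn out
  TT.TFT
  TTTF..
  TTT.FT
  T.F..T
  TTTFTT
Step 2: 7 trees catch fire, 5 burn out
  TT.F.F
  TTF...
  TTF..F
  T....T
  TTF.FT
Step 3: 5 trees catch fire, 7 burn out
  TT....
  TF....
  TF....
  T....F
  TF...F
Step 4: 4 trees catch fire, 5 burn out
  TF....
  F.....
  F.....
  T.....
  F.....

TF....
F.....
F.....
T.....
F.....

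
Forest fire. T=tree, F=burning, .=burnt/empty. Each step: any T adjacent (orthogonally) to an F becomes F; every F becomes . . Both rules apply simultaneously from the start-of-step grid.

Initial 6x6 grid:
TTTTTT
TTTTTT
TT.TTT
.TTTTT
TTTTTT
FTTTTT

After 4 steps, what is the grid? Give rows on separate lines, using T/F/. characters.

Step 1: 2 trees catch fire, 1 burn out
  TTTTTT
  TTTTTT
  TT.TTT
  .TTTTT
  FTTTTT
  .FTTTT
Step 2: 2 trees catch fire, 2 burn out
  TTTTTT
  TTTTTT
  TT.TTT
  .TTTTT
  .FTTTT
  ..FTTT
Step 3: 3 trees catch fire, 2 burn out
  TTTTTT
  TTTTTT
  TT.TTT
  .FTTTT
  ..FTTT
  ...FTT
Step 4: 4 trees catch fire, 3 burn out
  TTTTTT
  TTTTTT
  TF.TTT
  ..FTTT
  ...FTT
  ....FT

TTTTTT
TTTTTT
TF.TTT
..FTTT
...FTT
....FT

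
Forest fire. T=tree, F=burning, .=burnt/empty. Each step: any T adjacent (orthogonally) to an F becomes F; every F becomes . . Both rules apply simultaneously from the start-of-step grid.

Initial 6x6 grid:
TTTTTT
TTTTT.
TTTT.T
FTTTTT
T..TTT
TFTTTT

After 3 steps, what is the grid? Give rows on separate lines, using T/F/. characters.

Step 1: 5 trees catch fire, 2 burn out
  TTTTTT
  TTTTT.
  FTTT.T
  .FTTTT
  F..TTT
  F.FTTT
Step 2: 4 trees catch fire, 5 burn out
  TTTTTT
  FTTTT.
  .FTT.T
  ..FTTT
  ...TTT
  ...FTT
Step 3: 6 trees catch fire, 4 burn out
  FTTTTT
  .FTTT.
  ..FT.T
  ...FTT
  ...FTT
  ....FT

FTTTTT
.FTTT.
..FT.T
...FTT
...FTT
....FT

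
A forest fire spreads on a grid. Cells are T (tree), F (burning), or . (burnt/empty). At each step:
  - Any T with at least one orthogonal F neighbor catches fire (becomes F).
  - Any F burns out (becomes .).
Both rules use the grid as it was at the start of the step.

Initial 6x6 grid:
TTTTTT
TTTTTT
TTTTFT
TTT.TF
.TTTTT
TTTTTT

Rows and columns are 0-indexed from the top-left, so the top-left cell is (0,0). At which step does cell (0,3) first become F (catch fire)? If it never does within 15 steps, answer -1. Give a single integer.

Step 1: cell (0,3)='T' (+5 fires, +2 burnt)
Step 2: cell (0,3)='T' (+6 fires, +5 burnt)
Step 3: cell (0,3)='F' (+7 fires, +6 burnt)
  -> target ignites at step 3
Step 4: cell (0,3)='.' (+6 fires, +7 burnt)
Step 5: cell (0,3)='.' (+5 fires, +6 burnt)
Step 6: cell (0,3)='.' (+2 fires, +5 burnt)
Step 7: cell (0,3)='.' (+1 fires, +2 burnt)
Step 8: cell (0,3)='.' (+0 fires, +1 burnt)
  fire out at step 8

3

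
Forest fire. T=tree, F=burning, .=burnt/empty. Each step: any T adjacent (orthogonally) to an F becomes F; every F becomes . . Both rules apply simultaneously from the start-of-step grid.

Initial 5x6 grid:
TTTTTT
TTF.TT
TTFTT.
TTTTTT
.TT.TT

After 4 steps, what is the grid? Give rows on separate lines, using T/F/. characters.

Step 1: 5 trees catch fire, 2 burn out
  TTFTTT
  TF..TT
  TF.FT.
  TTFTTT
  .TT.TT
Step 2: 8 trees catch fire, 5 burn out
  TF.FTT
  F...TT
  F...F.
  TF.FTT
  .TF.TT
Step 3: 6 trees catch fire, 8 burn out
  F...FT
  ....FT
  ......
  F...FT
  .F..TT
Step 4: 4 trees catch fire, 6 burn out
  .....F
  .....F
  ......
  .....F
  ....FT

.....F
.....F
......
.....F
....FT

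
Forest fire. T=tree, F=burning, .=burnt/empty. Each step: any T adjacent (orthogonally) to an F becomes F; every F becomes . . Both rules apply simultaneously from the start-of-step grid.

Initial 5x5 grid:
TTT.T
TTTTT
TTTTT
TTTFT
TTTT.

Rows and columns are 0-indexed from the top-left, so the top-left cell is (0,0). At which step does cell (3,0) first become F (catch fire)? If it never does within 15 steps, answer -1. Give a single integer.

Step 1: cell (3,0)='T' (+4 fires, +1 burnt)
Step 2: cell (3,0)='T' (+5 fires, +4 burnt)
Step 3: cell (3,0)='F' (+5 fires, +5 burnt)
  -> target ignites at step 3
Step 4: cell (3,0)='.' (+5 fires, +5 burnt)
Step 5: cell (3,0)='.' (+2 fires, +5 burnt)
Step 6: cell (3,0)='.' (+1 fires, +2 burnt)
Step 7: cell (3,0)='.' (+0 fires, +1 burnt)
  fire out at step 7

3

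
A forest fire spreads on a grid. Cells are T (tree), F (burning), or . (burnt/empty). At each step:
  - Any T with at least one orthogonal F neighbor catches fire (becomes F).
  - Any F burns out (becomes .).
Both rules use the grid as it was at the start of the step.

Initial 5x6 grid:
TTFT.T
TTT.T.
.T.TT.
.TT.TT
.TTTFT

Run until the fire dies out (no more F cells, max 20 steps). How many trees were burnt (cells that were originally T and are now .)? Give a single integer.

Step 1: +6 fires, +2 burnt (F count now 6)
Step 2: +5 fires, +6 burnt (F count now 5)
Step 3: +6 fires, +5 burnt (F count now 6)
Step 4: +1 fires, +6 burnt (F count now 1)
Step 5: +0 fires, +1 burnt (F count now 0)
Fire out after step 5
Initially T: 19, now '.': 29
Total burnt (originally-T cells now '.'): 18

Answer: 18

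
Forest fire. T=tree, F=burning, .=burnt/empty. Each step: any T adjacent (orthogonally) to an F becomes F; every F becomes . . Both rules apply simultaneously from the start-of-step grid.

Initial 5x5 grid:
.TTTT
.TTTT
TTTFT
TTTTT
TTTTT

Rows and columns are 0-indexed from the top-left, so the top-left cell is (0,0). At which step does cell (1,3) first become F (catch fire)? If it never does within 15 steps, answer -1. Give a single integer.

Step 1: cell (1,3)='F' (+4 fires, +1 burnt)
  -> target ignites at step 1
Step 2: cell (1,3)='.' (+7 fires, +4 burnt)
Step 3: cell (1,3)='.' (+7 fires, +7 burnt)
Step 4: cell (1,3)='.' (+3 fires, +7 burnt)
Step 5: cell (1,3)='.' (+1 fires, +3 burnt)
Step 6: cell (1,3)='.' (+0 fires, +1 burnt)
  fire out at step 6

1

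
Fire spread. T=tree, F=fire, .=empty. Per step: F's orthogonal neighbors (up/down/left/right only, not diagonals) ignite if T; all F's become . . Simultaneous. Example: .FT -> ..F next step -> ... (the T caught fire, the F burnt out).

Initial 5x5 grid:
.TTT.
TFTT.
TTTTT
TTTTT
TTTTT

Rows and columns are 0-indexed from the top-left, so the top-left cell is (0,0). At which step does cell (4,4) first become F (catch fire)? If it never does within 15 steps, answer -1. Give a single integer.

Step 1: cell (4,4)='T' (+4 fires, +1 burnt)
Step 2: cell (4,4)='T' (+5 fires, +4 burnt)
Step 3: cell (4,4)='T' (+5 fires, +5 burnt)
Step 4: cell (4,4)='T' (+4 fires, +5 burnt)
Step 5: cell (4,4)='T' (+2 fires, +4 burnt)
Step 6: cell (4,4)='F' (+1 fires, +2 burnt)
  -> target ignites at step 6
Step 7: cell (4,4)='.' (+0 fires, +1 burnt)
  fire out at step 7

6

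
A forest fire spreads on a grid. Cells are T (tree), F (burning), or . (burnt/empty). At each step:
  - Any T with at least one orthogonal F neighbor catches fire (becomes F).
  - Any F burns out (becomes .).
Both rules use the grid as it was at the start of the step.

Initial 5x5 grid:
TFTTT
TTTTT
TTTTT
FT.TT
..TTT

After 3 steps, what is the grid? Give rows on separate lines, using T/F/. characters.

Step 1: 5 trees catch fire, 2 burn out
  F.FTT
  TFTTT
  FTTTT
  .F.TT
  ..TTT
Step 2: 4 trees catch fire, 5 burn out
  ...FT
  F.FTT
  .FTTT
  ...TT
  ..TTT
Step 3: 3 trees catch fire, 4 burn out
  ....F
  ...FT
  ..FTT
  ...TT
  ..TTT

....F
...FT
..FTT
...TT
..TTT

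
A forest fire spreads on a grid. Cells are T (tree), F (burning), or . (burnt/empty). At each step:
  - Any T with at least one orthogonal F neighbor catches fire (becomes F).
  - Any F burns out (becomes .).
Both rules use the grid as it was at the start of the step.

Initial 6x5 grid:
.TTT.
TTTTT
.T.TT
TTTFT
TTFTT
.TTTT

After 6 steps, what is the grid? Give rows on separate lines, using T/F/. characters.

Step 1: 6 trees catch fire, 2 burn out
  .TTT.
  TTTTT
  .T.FT
  TTF.F
  TF.FT
  .TFTT
Step 2: 7 trees catch fire, 6 burn out
  .TTT.
  TTTFT
  .T..F
  TF...
  F...F
  .F.FT
Step 3: 6 trees catch fire, 7 burn out
  .TTF.
  TTF.F
  .F...
  F....
  .....
  ....F
Step 4: 2 trees catch fire, 6 burn out
  .TF..
  TF...
  .....
  .....
  .....
  .....
Step 5: 2 trees catch fire, 2 burn out
  .F...
  F....
  .....
  .....
  .....
  .....
Step 6: 0 trees catch fire, 2 burn out
  .....
  .....
  .....
  .....
  .....
  .....

.....
.....
.....
.....
.....
.....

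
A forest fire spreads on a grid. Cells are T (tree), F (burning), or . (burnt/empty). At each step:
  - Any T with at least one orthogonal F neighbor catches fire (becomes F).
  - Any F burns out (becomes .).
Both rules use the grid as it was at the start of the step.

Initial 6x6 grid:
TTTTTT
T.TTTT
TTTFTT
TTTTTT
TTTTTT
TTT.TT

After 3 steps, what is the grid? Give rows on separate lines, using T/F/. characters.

Step 1: 4 trees catch fire, 1 burn out
  TTTTTT
  T.TFTT
  TTF.FT
  TTTFTT
  TTTTTT
  TTT.TT
Step 2: 8 trees catch fire, 4 burn out
  TTTFTT
  T.F.FT
  TF...F
  TTF.FT
  TTTFTT
  TTT.TT
Step 3: 8 trees catch fire, 8 burn out
  TTF.FT
  T....F
  F.....
  TF...F
  TTF.FT
  TTT.TT

TTF.FT
T....F
F.....
TF...F
TTF.FT
TTT.TT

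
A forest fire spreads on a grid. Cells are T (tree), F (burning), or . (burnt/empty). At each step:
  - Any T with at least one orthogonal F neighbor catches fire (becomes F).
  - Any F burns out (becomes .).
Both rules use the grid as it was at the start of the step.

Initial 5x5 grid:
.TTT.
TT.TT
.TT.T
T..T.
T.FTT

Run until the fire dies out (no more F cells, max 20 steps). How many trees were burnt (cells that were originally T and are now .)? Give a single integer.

Answer: 3

Derivation:
Step 1: +1 fires, +1 burnt (F count now 1)
Step 2: +2 fires, +1 burnt (F count now 2)
Step 3: +0 fires, +2 burnt (F count now 0)
Fire out after step 3
Initially T: 15, now '.': 13
Total burnt (originally-T cells now '.'): 3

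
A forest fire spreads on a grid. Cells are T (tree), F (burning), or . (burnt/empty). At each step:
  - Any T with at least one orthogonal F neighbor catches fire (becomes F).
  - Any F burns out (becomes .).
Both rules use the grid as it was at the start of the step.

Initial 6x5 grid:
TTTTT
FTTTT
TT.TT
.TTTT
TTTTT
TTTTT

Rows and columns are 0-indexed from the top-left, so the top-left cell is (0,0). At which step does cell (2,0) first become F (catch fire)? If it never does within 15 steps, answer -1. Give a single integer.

Step 1: cell (2,0)='F' (+3 fires, +1 burnt)
  -> target ignites at step 1
Step 2: cell (2,0)='.' (+3 fires, +3 burnt)
Step 3: cell (2,0)='.' (+3 fires, +3 burnt)
Step 4: cell (2,0)='.' (+5 fires, +3 burnt)
Step 5: cell (2,0)='.' (+6 fires, +5 burnt)
Step 6: cell (2,0)='.' (+4 fires, +6 burnt)
Step 7: cell (2,0)='.' (+2 fires, +4 burnt)
Step 8: cell (2,0)='.' (+1 fires, +2 burnt)
Step 9: cell (2,0)='.' (+0 fires, +1 burnt)
  fire out at step 9

1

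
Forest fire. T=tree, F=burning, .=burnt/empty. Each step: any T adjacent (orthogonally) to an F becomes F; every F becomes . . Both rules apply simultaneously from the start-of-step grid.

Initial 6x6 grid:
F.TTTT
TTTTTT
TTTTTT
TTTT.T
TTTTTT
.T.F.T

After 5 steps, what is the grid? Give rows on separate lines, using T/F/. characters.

Step 1: 2 trees catch fire, 2 burn out
  ..TTTT
  FTTTTT
  TTTTTT
  TTTT.T
  TTTFTT
  .T...T
Step 2: 5 trees catch fire, 2 burn out
  ..TTTT
  .FTTTT
  FTTTTT
  TTTF.T
  TTF.FT
  .T...T
Step 3: 7 trees catch fire, 5 burn out
  ..TTTT
  ..FTTT
  .FTFTT
  FTF..T
  TF...F
  .T...T
Step 4: 9 trees catch fire, 7 burn out
  ..FTTT
  ...FTT
  ..F.FT
  .F...F
  F.....
  .F...F
Step 5: 3 trees catch fire, 9 burn out
  ...FTT
  ....FT
  .....F
  ......
  ......
  ......

...FTT
....FT
.....F
......
......
......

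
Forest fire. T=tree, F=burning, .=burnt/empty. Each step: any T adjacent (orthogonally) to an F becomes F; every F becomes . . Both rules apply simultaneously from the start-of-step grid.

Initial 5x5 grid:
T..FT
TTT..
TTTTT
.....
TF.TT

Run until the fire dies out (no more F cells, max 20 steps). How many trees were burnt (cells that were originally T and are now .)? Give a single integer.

Step 1: +2 fires, +2 burnt (F count now 2)
Step 2: +0 fires, +2 burnt (F count now 0)
Fire out after step 2
Initially T: 13, now '.': 14
Total burnt (originally-T cells now '.'): 2

Answer: 2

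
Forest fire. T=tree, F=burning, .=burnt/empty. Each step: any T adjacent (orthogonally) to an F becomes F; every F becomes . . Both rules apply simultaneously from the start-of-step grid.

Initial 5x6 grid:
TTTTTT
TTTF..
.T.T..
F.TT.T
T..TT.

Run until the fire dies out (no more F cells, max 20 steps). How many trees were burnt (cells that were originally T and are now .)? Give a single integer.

Step 1: +4 fires, +2 burnt (F count now 4)
Step 2: +4 fires, +4 burnt (F count now 4)
Step 3: +6 fires, +4 burnt (F count now 6)
Step 4: +2 fires, +6 burnt (F count now 2)
Step 5: +0 fires, +2 burnt (F count now 0)
Fire out after step 5
Initially T: 17, now '.': 29
Total burnt (originally-T cells now '.'): 16

Answer: 16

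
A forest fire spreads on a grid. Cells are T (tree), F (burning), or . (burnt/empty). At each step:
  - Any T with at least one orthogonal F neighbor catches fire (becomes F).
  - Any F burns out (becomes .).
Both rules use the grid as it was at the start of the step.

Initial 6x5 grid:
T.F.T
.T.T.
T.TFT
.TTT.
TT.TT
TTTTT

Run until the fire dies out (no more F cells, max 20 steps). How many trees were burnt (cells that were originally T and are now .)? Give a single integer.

Step 1: +4 fires, +2 burnt (F count now 4)
Step 2: +2 fires, +4 burnt (F count now 2)
Step 3: +3 fires, +2 burnt (F count now 3)
Step 4: +3 fires, +3 burnt (F count now 3)
Step 5: +2 fires, +3 burnt (F count now 2)
Step 6: +1 fires, +2 burnt (F count now 1)
Step 7: +0 fires, +1 burnt (F count now 0)
Fire out after step 7
Initially T: 19, now '.': 26
Total burnt (originally-T cells now '.'): 15

Answer: 15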